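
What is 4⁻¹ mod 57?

43

57 = 14·4 + 1
4 = 4·1 + 0
Back-substituting gives 4·43 ≡ 1 (mod 57).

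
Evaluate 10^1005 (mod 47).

By repeated squaring mod 47: 10^1≡10, 10^2≡6, 10^4≡36, 10^8≡27, 10^16≡24, 10^32≡12, 10^64≡3, 10^128≡9, 10^256≡34, 10^512≡28.
1005 = 1 + 4 + 8 + 32 + 64 + 128 + 256 + 512, so 10^1005 ≡ 10·36·27·12·3·9·34·28 ≡ 23 (mod 47).

23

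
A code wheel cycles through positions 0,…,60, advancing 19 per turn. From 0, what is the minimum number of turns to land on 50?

54

19⁻¹ ≡ 45 (mod 61) because 19·45 = 855 = 14·61 + 1.
So x ≡ 45·50 = 2250 ≡ 54 (mod 61).
Check: 19·54 = 1026 = 16·61 + 50.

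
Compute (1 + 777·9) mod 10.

777·9 = 6993.
6993 = 699·10 + 3, so 6993 mod 10 = 3.
(1 + 3) mod 10 = 4.

4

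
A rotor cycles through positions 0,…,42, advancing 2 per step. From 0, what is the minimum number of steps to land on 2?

1

The inverse of 2 mod 43 is 22 (since 2·22 = 44 ≡ 1).
Multiplying both sides by 22: x ≡ 22·2 = 44 ≡ 1 (mod 43).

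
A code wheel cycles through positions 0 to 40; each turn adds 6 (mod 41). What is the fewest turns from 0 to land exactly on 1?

6·7 = 42 = 1·41 + 1, so 6⁻¹ ≡ 7 (mod 41).

7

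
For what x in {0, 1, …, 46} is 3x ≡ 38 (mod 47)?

3⁻¹ ≡ 16 (mod 47) because 3·16 = 48 = 1·47 + 1.
Multiplying both sides by 16: x ≡ 16·38 = 608 ≡ 44 (mod 47).

44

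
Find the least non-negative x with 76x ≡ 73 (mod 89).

56

76⁻¹ ≡ 41 (mod 89) because 76·41 = 3116 = 35·89 + 1.
So x ≡ 41·73 = 2993 ≡ 56 (mod 89).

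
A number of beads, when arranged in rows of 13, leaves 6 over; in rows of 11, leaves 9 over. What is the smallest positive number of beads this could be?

97

x ≡ 9 (mod 11) gives x ∈ {9, 20, 31, 42, 53, 64, 75, 86, …}.
The first of these with x mod 13 = 6 is 97.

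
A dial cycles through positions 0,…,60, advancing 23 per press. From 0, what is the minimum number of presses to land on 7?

The inverse of 23 mod 61 is 8 (since 23·8 = 184 ≡ 1).
So x ≡ 8·7 = 56 ≡ 56 (mod 61).

56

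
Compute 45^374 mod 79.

11

By repeated squaring mod 79: 45^1≡45, 45^2≡50, 45^4≡51, 45^8≡73, 45^16≡36, 45^32≡32, 45^64≡76, 45^128≡9, 45^256≡2.
374 = 2 + 4 + 16 + 32 + 64 + 256, so 45^374 ≡ 50·51·36·32·76·2 ≡ 11 (mod 79).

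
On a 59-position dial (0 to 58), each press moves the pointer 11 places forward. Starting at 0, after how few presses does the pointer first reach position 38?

The inverse of 11 mod 59 is 43 (since 11·43 = 473 ≡ 1).
So x ≡ 43·38 = 1634 ≡ 41 (mod 59).

41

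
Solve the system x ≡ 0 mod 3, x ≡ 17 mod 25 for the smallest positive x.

x ≡ 0 (mod 3) gives x ∈ {0, 3, 6, 9, 12, 15, 18, 21, …}.
The first of these with x mod 25 = 17 is 42.

42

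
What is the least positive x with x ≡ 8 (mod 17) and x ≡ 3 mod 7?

x ≡ 3 (mod 7) gives x ∈ {3, 10, 17, 24, 31, 38, 45, 52, …}.
The first of these with x mod 17 = 8 is 59.

59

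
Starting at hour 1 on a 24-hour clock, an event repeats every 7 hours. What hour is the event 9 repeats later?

16

9·7 = 63.
63 mod 24 = 15 (since 2·24 = 48).
(1 + 15) mod 24 = 16.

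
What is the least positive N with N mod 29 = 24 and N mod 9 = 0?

198

x ≡ 0 (mod 9) gives x ∈ {0, 9, 18, 27, 36, 45, 54, 63, …}.
The first of these with x mod 29 = 24 is 198.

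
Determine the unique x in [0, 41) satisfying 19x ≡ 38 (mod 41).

2

The inverse of 19 mod 41 is 13 (since 19·13 = 247 ≡ 1).
So x ≡ 13·38 = 494 ≡ 2 (mod 41).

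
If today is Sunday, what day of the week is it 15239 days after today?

Sunday

Dividing 15239 by 7 gives quotient 2177 and remainder 0.
Sunday + 0 days → Sunday.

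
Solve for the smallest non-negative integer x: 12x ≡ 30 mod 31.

18

The inverse of 12 mod 31 is 13 (since 12·13 = 156 ≡ 1).
So x ≡ 13·30 = 390 ≡ 18 (mod 31).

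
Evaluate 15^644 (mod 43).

Square-and-reduce mod 43: 15^1≡15, 15^2≡10, 15^4≡14, 15^8≡24, 15^16≡17, 15^32≡31, 15^64≡15, 15^128≡10, 15^256≡14, 15^512≡24.
Since 644 = 4 + 128 + 512 in binary, 15^644 ≡ 14·10·24 ≡ 6 (mod 43).

6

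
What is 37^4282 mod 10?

The units digit of 37^n cycles with period 4: 7, 9, 3, 1, …
4282 leaves remainder 2 on division by 4, so 37^4282 ends in 9.

9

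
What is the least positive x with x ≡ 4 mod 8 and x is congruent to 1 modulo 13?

x ≡ 4 (mod 8) gives x ∈ {4, 12, 20, 28, 36, 44, 52, 60, …}.
The first of these with x mod 13 = 1 is 92.

92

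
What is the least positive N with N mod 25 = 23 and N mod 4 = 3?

x ≡ 3 (mod 4) gives x ∈ {3, 7, 11, 15, 19, 23}.
The first of these with x mod 25 = 23 is 23.

23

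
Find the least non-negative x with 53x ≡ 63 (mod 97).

53⁻¹ ≡ 11 (mod 97) because 53·11 = 583 = 6·97 + 1.
Multiplying both sides by 11: x ≡ 11·63 = 693 ≡ 14 (mod 97).
Check: 53·14 = 742 = 7·97 + 63.

14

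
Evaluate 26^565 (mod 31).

26

By repeated squaring mod 31: 26^1≡26, 26^2≡25, 26^4≡5, 26^8≡25, 26^16≡5, 26^32≡25, 26^64≡5, 26^128≡25, 26^256≡5, 26^512≡25.
565 = 1 + 4 + 16 + 32 + 512, so 26^565 ≡ 26·5·5·25·25 ≡ 26 (mod 31).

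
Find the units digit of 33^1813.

The units digit of 33^n cycles with period 4: 3, 9, 7, 1, …
1813 mod 4 = 1, so the last digit matches 3^1 = 3.

3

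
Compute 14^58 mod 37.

27

Successive squares of 14 mod 37: 14^1≡14, 14^2≡11, 14^4≡10, 14^8≡26, 14^16≡10, 14^32≡26.
58 = 2 + 8 + 16 + 32, so 14^58 ≡ 11·26·10·26 ≡ 27 (mod 37).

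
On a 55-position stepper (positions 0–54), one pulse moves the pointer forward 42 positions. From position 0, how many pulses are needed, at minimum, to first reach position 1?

38

42·38 = 1596 = 29·55 + 1, so 42⁻¹ ≡ 38 (mod 55).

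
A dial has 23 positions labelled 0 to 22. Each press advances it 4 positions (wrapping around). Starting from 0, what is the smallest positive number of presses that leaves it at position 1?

6

23 = 5·4 + 3
4 = 1·3 + 1
3 = 3·1 + 0
Back-substituting gives 4·6 ≡ 1 (mod 23).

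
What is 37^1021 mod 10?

7

The units digit of 37^n cycles with period 4: 7, 9, 3, 1, …
1021 mod 4 = 1, so the last digit matches 7^1 = 7.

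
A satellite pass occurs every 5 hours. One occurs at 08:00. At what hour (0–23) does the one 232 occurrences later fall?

16

232·5 = 1160.
1160 − 48·24 = 8, so 1160 ≡ 8 (mod 24).
(8 + 8) mod 24 = 16.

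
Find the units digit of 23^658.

The units digit of 23^n cycles with period 4: 3, 9, 7, 1, …
658 mod 4 = 2, so the last digit matches 3^2 = 9.

9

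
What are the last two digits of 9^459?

Successive squares of 9 mod 100: 9^1≡9, 9^2≡81, 9^4≡61, 9^8≡21, 9^16≡41, 9^32≡81, 9^64≡61, 9^128≡21, 9^256≡41.
459 = 1 + 2 + 8 + 64 + 128 + 256, so 9^459 ≡ 9·81·21·61·21·41 ≡ 89 (mod 100).

89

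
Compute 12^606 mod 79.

22

Square-and-reduce mod 79: 12^1≡12, 12^2≡65, 12^4≡38, 12^8≡22, 12^16≡10, 12^32≡21, 12^64≡46, 12^128≡62, 12^256≡52, 12^512≡18.
Since 606 = 2 + 4 + 8 + 16 + 64 + 512 in binary, 12^606 ≡ 65·38·22·10·46·18 ≡ 22 (mod 79).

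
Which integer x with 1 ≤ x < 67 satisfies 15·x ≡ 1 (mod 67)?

67 = 4·15 + 7
15 = 2·7 + 1
7 = 7·1 + 0
Back-substituting gives 15·9 ≡ 1 (mod 67).

9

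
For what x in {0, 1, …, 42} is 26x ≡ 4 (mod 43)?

20

26⁻¹ ≡ 5 (mod 43) because 26·5 = 130 = 3·43 + 1.
Multiplying both sides by 5: x ≡ 5·4 = 20 ≡ 20 (mod 43).
Check: 26·20 = 520 = 12·43 + 4.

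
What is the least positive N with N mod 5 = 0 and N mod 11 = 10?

x ≡ 0 (mod 5) gives x ∈ {0, 5, 10}.
The first of these with x mod 11 = 10 is 10.

10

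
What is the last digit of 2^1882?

4

Last digits of 2^n: 2, 4, 8, 6 (period 4).
1882 mod 4 = 2, so the last digit matches 2^2 = 4.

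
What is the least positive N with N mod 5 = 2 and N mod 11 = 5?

x ≡ 2 (mod 5) gives x ∈ {2, 7, 12, 17, 22, 27}.
The first of these with x mod 11 = 5 is 27.

27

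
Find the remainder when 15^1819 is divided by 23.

21

Successive squares of 15 mod 23: 15^1≡15, 15^2≡18, 15^4≡2, 15^8≡4, 15^16≡16, 15^32≡3, 15^64≡9, 15^128≡12, 15^256≡6, 15^512≡13, 15^1024≡8.
Since 1819 = 1 + 2 + 8 + 16 + 256 + 512 + 1024 in binary, 15^1819 ≡ 15·18·4·16·6·13·8 ≡ 21 (mod 23).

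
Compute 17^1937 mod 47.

34

By repeated squaring mod 47: 17^1≡17, 17^2≡7, 17^4≡2, 17^8≡4, 17^16≡16, 17^32≡21, 17^64≡18, 17^128≡42, 17^256≡25, 17^512≡14, 17^1024≡8.
Since 1937 = 1 + 16 + 128 + 256 + 512 + 1024 in binary, 17^1937 ≡ 17·16·42·25·14·8 ≡ 34 (mod 47).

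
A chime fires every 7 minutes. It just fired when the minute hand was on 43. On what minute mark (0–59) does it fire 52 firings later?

47

52·7 = 364.
364 mod 60 = 4 (since 6·60 = 360).
(43 + 4) mod 60 = 47.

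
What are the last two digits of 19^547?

39

Square-and-reduce mod 100: 19^1≡19, 19^2≡61, 19^4≡21, 19^8≡41, 19^16≡81, 19^32≡61, 19^64≡21, 19^128≡41, 19^256≡81, 19^512≡61.
547 = 1 + 2 + 32 + 512, so 19^547 ≡ 19·61·61·61 ≡ 39 (mod 100).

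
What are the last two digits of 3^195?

07

By repeated squaring mod 100: 3^1≡3, 3^2≡9, 3^4≡81, 3^8≡61, 3^16≡21, 3^32≡41, 3^64≡81, 3^128≡61.
Since 195 = 1 + 2 + 64 + 128 in binary, 3^195 ≡ 3·9·81·61 ≡ 7 (mod 100).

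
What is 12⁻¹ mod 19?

8

12·8 = 96 = 5·19 + 1, so 12⁻¹ ≡ 8 (mod 19).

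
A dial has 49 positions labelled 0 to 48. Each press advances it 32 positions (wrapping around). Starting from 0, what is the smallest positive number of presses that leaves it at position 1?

49 = 1·32 + 17
32 = 1·17 + 15
17 = 1·15 + 2
15 = 7·2 + 1
2 = 2·1 + 0
Back-substituting gives 32·23 ≡ 1 (mod 49).

23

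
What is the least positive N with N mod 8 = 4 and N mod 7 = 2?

44

x ≡ 2 (mod 7) gives x ∈ {2, 9, 16, 23, 30, 37, 44}.
The first of these with x mod 8 = 4 is 44.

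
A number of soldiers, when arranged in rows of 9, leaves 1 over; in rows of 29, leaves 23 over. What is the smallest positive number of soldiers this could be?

226

x ≡ 1 (mod 9) gives x ∈ {1, 10, 19, 28, 37, 46, 55, 64, …}.
The first of these with x mod 29 = 23 is 226.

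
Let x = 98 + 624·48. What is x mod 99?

624·48 = 29952.
Dividing 29952 by 99 gives quotient 302 and remainder 54.
(98 + 54) mod 99 = 53.

53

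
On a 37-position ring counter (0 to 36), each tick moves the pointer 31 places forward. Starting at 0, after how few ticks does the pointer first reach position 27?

14

31⁻¹ ≡ 6 (mod 37) because 31·6 = 186 = 5·37 + 1.
So x ≡ 6·27 = 162 ≡ 14 (mod 37).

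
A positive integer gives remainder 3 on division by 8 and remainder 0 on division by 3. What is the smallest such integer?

3

x ≡ 0 (mod 3) gives x ∈ {0, 3}.
The first of these with x mod 8 = 3 is 3.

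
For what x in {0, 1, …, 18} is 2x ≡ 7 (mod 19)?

The inverse of 2 mod 19 is 10 (since 2·10 = 20 ≡ 1).
Multiplying both sides by 10: x ≡ 10·7 = 70 ≡ 13 (mod 19).

13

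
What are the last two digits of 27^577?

47

Square-and-reduce mod 100: 27^1≡27, 27^2≡29, 27^4≡41, 27^8≡81, 27^16≡61, 27^32≡21, 27^64≡41, 27^128≡81, 27^256≡61, 27^512≡21.
Since 577 = 1 + 64 + 512 in binary, 27^577 ≡ 27·41·21 ≡ 47 (mod 100).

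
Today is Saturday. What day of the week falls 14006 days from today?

Friday

14006 mod 7 = 6 (since 2000·7 = 14000).
Saturday + 6 days → Friday.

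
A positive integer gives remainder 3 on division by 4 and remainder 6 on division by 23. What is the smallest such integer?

75

x ≡ 3 (mod 4) gives x ∈ {3, 7, 11, 15, 19, 23, 27, 31, …}.
The first of these with x mod 23 = 6 is 75.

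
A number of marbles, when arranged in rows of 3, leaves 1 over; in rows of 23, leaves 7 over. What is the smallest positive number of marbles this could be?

7

Since 23·2 ≡ 1 (mod 3), take x = 7 + 23·((1−7)·2 mod 3) = 7 + 23·0 = 7.
Check: 7 mod 3 = 1, 7 mod 23 = 7.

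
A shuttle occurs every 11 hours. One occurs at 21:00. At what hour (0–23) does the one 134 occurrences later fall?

7

134·11 = 1474.
1474 mod 24 = 10 (since 61·24 = 1464).
(21 + 10) mod 24 = 7.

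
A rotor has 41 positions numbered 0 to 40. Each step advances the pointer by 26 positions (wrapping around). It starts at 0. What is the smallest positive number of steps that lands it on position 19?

37

The inverse of 26 mod 41 is 30 (since 26·30 = 780 ≡ 1).
Multiplying both sides by 30: x ≡ 30·19 = 570 ≡ 37 (mod 41).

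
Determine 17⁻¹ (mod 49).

49 = 2·17 + 15
17 = 1·15 + 2
15 = 7·2 + 1
2 = 2·1 + 0
Back-substituting gives 17·26 ≡ 1 (mod 49).

26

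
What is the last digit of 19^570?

Last digits of 9^n: 9, 1 (period 2).
570 mod 2 = 0, so the last digit matches 9^2 = 1.

1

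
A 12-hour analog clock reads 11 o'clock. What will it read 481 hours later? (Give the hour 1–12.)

12

481 mod 12 = 1 (since 40·12 = 480).
11 + 1 → 12 on a 12-hour dial.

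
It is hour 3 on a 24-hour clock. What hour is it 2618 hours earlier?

1

2618 mod 24 = 2 (since 109·24 = 2616).
(3 − 2) mod 24 = 1.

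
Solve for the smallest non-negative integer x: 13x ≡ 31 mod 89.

13⁻¹ ≡ 48 (mod 89) because 13·48 = 624 = 7·89 + 1.
Multiplying both sides by 48: x ≡ 48·31 = 1488 ≡ 64 (mod 89).

64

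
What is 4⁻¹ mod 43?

11

43 = 10·4 + 3
4 = 1·3 + 1
3 = 3·1 + 0
Back-substituting gives 4·11 ≡ 1 (mod 43).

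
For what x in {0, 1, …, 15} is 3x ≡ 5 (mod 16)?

3⁻¹ ≡ 11 (mod 16) because 3·11 = 33 = 2·16 + 1.
Multiplying both sides by 11: x ≡ 11·5 = 55 ≡ 7 (mod 16).

7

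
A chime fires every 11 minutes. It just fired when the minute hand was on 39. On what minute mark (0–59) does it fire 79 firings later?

8

79·11 = 869.
869 − 14·60 = 29, so 869 ≡ 29 (mod 60).
(39 + 29) mod 60 = 8.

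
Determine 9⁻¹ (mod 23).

18

9·18 = 162 = 7·23 + 1, so 9⁻¹ ≡ 18 (mod 23).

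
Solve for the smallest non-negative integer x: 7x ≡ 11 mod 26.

The inverse of 7 mod 26 is 15 (since 7·15 = 105 ≡ 1).
So x ≡ 15·11 = 165 ≡ 9 (mod 26).

9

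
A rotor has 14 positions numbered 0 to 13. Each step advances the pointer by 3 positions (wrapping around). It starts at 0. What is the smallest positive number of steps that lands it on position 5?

3⁻¹ ≡ 5 (mod 14) because 3·5 = 15 = 1·14 + 1.
Multiplying both sides by 5: x ≡ 5·5 = 25 ≡ 11 (mod 14).

11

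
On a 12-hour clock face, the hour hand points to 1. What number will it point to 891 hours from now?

891 mod 12 = 3 (since 74·12 = 888).
1 + 3 → 4 on a 12-hour dial.

4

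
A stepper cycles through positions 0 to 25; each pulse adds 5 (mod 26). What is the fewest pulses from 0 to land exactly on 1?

5·21 = 105 = 4·26 + 1, so 5⁻¹ ≡ 21 (mod 26).

21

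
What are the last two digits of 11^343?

Square-and-reduce mod 100: 11^1≡11, 11^2≡21, 11^4≡41, 11^8≡81, 11^16≡61, 11^32≡21, 11^64≡41, 11^128≡81, 11^256≡61.
343 = 1 + 2 + 4 + 16 + 64 + 256, so 11^343 ≡ 11·21·41·61·41·61 ≡ 31 (mod 100).

31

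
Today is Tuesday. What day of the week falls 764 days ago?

Monday

764 mod 7 = 1 (since 109·7 = 763).
Tuesday − 1 day → Monday.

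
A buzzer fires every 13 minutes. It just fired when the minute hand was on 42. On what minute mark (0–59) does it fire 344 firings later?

14

344·13 = 4472.
4472 = 74·60 + 32, so 4472 mod 60 = 32.
(42 + 32) mod 60 = 14.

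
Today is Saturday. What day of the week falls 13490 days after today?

13490 − 1927·7 = 1, so 13490 ≡ 1 (mod 7).
Saturday + 1 day → Sunday.

Sunday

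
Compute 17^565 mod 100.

57

Square-and-reduce mod 100: 17^1≡17, 17^2≡89, 17^4≡21, 17^8≡41, 17^16≡81, 17^32≡61, 17^64≡21, 17^128≡41, 17^256≡81, 17^512≡61.
Since 565 = 1 + 4 + 16 + 32 + 512 in binary, 17^565 ≡ 17·21·81·61·61 ≡ 57 (mod 100).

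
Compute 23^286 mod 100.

89

Successive squares of 23 mod 100: 23^1≡23, 23^2≡29, 23^4≡41, 23^8≡81, 23^16≡61, 23^32≡21, 23^64≡41, 23^128≡81, 23^256≡61.
286 = 2 + 4 + 8 + 16 + 256, so 23^286 ≡ 29·41·81·61·61 ≡ 89 (mod 100).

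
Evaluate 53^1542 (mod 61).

By repeated squaring mod 61: 53^1≡53, 53^2≡3, 53^4≡9, 53^8≡20, 53^16≡34, 53^32≡58, 53^64≡9, 53^128≡20, 53^256≡34, 53^512≡58, 53^1024≡9.
Since 1542 = 2 + 4 + 512 + 1024 in binary, 53^1542 ≡ 3·9·58·9 ≡ 3 (mod 61).

3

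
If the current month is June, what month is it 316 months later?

Dividing 316 by 12 gives quotient 26 and remainder 4.
June + 4 months → October.

October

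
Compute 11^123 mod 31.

Square-and-reduce mod 31: 11^1≡11, 11^2≡28, 11^4≡9, 11^8≡19, 11^16≡20, 11^32≡28, 11^64≡9.
Since 123 = 1 + 2 + 8 + 16 + 32 + 64 in binary, 11^123 ≡ 11·28·19·20·28·9 ≡ 29 (mod 31).

29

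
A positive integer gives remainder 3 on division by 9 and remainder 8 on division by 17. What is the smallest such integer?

Since 17·8 ≡ 1 (mod 9), take x = 8 + 17·((3−8)·8 mod 9) = 8 + 17·5 = 93.
Check: 93 mod 9 = 3, 93 mod 17 = 8.

93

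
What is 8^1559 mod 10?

Powers of 8 mod 10 repeat with period 4: 8, 4, 2, 6.
1559 leaves remainder 3 on division by 4, so 8^1559 ends in 2.

2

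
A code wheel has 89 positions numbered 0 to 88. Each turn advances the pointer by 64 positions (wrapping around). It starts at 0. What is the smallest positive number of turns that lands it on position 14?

3

The inverse of 64 mod 89 is 32 (since 64·32 = 2048 ≡ 1).
So x ≡ 32·14 = 448 ≡ 3 (mod 89).
Check: 64·3 = 192 = 2·89 + 14.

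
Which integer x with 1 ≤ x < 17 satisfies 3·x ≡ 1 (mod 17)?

6

3·6 = 18 = 1·17 + 1, so 3⁻¹ ≡ 6 (mod 17).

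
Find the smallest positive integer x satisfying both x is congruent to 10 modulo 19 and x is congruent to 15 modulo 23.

x ≡ 10 (mod 19) gives x ∈ {10, 29, 48, 67, 86, 105, 124, 143, …}.
The first of these with x mod 23 = 15 is 314.

314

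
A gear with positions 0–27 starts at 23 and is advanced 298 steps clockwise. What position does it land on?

13

298 mod 28 = 18 (since 10·28 = 280).
(23 + 18) mod 28 = 13.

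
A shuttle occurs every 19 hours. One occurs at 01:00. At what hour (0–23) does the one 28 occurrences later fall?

28·19 = 532.
532 = 22·24 + 4, so 532 mod 24 = 4.
(1 + 4) mod 24 = 5.

5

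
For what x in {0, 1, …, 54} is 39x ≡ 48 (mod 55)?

39⁻¹ ≡ 24 (mod 55) because 39·24 = 936 = 17·55 + 1.
Multiplying both sides by 24: x ≡ 24·48 = 1152 ≡ 52 (mod 55).

52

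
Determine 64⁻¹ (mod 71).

10

64·10 = 640 = 9·71 + 1, so 64⁻¹ ≡ 10 (mod 71).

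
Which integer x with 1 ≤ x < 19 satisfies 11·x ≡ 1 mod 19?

7

19 = 1·11 + 8
11 = 1·8 + 3
8 = 2·3 + 2
3 = 1·2 + 1
2 = 2·1 + 0
Back-substituting gives 11·7 ≡ 1 (mod 19).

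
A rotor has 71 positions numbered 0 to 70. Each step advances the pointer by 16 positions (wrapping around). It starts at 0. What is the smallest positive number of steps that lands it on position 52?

The inverse of 16 mod 71 is 40 (since 16·40 = 640 ≡ 1).
So x ≡ 40·52 = 2080 ≡ 21 (mod 71).
Check: 16·21 = 336 = 4·71 + 52.

21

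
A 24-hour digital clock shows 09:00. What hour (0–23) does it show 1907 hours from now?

1907 = 79·24 + 11, so 1907 mod 24 = 11.
(9 + 11) mod 24 = 20.

20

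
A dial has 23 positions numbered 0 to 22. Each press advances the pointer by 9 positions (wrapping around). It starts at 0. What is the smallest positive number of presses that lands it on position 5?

21

The inverse of 9 mod 23 is 18 (since 9·18 = 162 ≡ 1).
So x ≡ 18·5 = 90 ≡ 21 (mod 23).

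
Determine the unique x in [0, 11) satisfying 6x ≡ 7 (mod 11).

6⁻¹ ≡ 2 (mod 11) because 6·2 = 12 = 1·11 + 1.
So x ≡ 2·7 = 14 ≡ 3 (mod 11).
Check: 6·3 = 18 = 1·11 + 7.

3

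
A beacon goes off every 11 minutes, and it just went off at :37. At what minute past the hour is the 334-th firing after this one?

334·11 = 3674.
3674 = 61·60 + 14, so 3674 mod 60 = 14.
(37 + 14) mod 60 = 51.

51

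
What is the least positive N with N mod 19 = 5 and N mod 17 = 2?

x ≡ 2 (mod 17) gives x ∈ {2, 19, 36, 53, 70, 87, 104, 121, …}.
The first of these with x mod 19 = 5 is 138.

138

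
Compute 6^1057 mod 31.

6

By repeated squaring mod 31: 6^1≡6, 6^2≡5, 6^4≡25, 6^8≡5, 6^16≡25, 6^32≡5, 6^64≡25, 6^128≡5, 6^256≡25, 6^512≡5, 6^1024≡25.
Since 1057 = 1 + 32 + 1024 in binary, 6^1057 ≡ 6·5·25 ≡ 6 (mod 31).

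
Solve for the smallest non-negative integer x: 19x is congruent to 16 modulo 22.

2

The inverse of 19 mod 22 is 7 (since 19·7 = 133 ≡ 1).
Multiplying both sides by 7: x ≡ 7·16 = 112 ≡ 2 (mod 22).
Check: 19·2 = 38 = 1·22 + 16.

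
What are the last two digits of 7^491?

43

Square-and-reduce mod 100: 7^1≡7, 7^2≡49, 7^4≡1, 7^8≡1, 7^16≡1, 7^32≡1, 7^64≡1, 7^128≡1, 7^256≡1.
491 = 1 + 2 + 8 + 32 + 64 + 128 + 256, so 7^491 ≡ 7·49·1·1·1·1·1 ≡ 43 (mod 100).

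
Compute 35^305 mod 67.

6

Successive squares of 35 mod 67: 35^1≡35, 35^2≡19, 35^4≡26, 35^8≡6, 35^16≡36, 35^32≡23, 35^64≡60, 35^128≡49, 35^256≡56.
Since 305 = 1 + 16 + 32 + 256 in binary, 35^305 ≡ 35·36·23·56 ≡ 6 (mod 67).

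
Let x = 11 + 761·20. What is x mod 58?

761·20 = 15220.
15220 = 262·58 + 24, so 15220 mod 58 = 24.
(11 + 24) mod 58 = 35.

35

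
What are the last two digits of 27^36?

Square-and-reduce mod 100: 27^1≡27, 27^2≡29, 27^4≡41, 27^8≡81, 27^16≡61, 27^32≡21.
Since 36 = 4 + 32 in binary, 27^36 ≡ 41·21 ≡ 61 (mod 100).

61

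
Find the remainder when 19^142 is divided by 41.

8

Successive squares of 19 mod 41: 19^1≡19, 19^2≡33, 19^4≡23, 19^8≡37, 19^16≡16, 19^32≡10, 19^64≡18, 19^128≡37.
Since 142 = 2 + 4 + 8 + 128 in binary, 19^142 ≡ 33·23·37·37 ≡ 8 (mod 41).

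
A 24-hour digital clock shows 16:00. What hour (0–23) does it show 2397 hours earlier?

19

2397 mod 24 = 21 (since 99·24 = 2376).
(16 − 21) mod 24 = 19.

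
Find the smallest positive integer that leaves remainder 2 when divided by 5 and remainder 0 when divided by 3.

Since 3·2 ≡ 1 (mod 5), take x = 0 + 3·((2−0)·2 mod 5) = 0 + 3·4 = 12.
Check: 12 mod 5 = 2, 12 mod 3 = 0.

12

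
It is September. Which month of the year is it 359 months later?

August

359 − 29·12 = 11, so 359 ≡ 11 (mod 12).
September + 11 months → August.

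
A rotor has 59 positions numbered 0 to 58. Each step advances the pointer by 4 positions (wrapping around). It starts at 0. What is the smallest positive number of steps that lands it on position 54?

43

The inverse of 4 mod 59 is 15 (since 4·15 = 60 ≡ 1).
Multiplying both sides by 15: x ≡ 15·54 = 810 ≡ 43 (mod 59).
Check: 4·43 = 172 = 2·59 + 54.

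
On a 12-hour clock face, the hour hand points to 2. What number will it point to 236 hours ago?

6

236 mod 12 = 8 (since 19·12 = 228).
2 − 8 → 6 on a 12-hour dial.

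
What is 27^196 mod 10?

1

Powers of 7 mod 10 repeat with period 4: 7, 9, 3, 1.
196 leaves remainder 0 on division by 4, so 27^196 ends in 1.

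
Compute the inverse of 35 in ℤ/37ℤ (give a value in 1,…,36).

18

35·18 = 630 = 17·37 + 1, so 35⁻¹ ≡ 18 (mod 37).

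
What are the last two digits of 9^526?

41

Square-and-reduce mod 100: 9^1≡9, 9^2≡81, 9^4≡61, 9^8≡21, 9^16≡41, 9^32≡81, 9^64≡61, 9^128≡21, 9^256≡41, 9^512≡81.
526 = 2 + 4 + 8 + 512, so 9^526 ≡ 81·61·21·81 ≡ 41 (mod 100).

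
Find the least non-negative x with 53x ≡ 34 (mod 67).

55

The inverse of 53 mod 67 is 43 (since 53·43 = 2279 ≡ 1).
So x ≡ 43·34 = 1462 ≡ 55 (mod 67).
Check: 53·55 = 2915 = 43·67 + 34.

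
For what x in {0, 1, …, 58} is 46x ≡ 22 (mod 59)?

The inverse of 46 mod 59 is 9 (since 46·9 = 414 ≡ 1).
Multiplying both sides by 9: x ≡ 9·22 = 198 ≡ 21 (mod 59).

21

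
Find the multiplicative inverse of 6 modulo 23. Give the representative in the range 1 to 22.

23 = 3·6 + 5
6 = 1·5 + 1
5 = 5·1 + 0
Back-substituting gives 6·4 ≡ 1 (mod 23).

4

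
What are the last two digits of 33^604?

Successive squares of 33 mod 100: 33^1≡33, 33^2≡89, 33^4≡21, 33^8≡41, 33^16≡81, 33^32≡61, 33^64≡21, 33^128≡41, 33^256≡81, 33^512≡61.
604 = 4 + 8 + 16 + 64 + 512, so 33^604 ≡ 21·41·81·21·61 ≡ 21 (mod 100).

21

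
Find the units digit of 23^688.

Powers of 3 mod 10 repeat with period 4: 3, 9, 7, 1.
688 mod 4 = 0, so the last digit matches 3^4 = 1.

1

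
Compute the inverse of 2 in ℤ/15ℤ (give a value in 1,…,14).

8

15 = 7·2 + 1
2 = 2·1 + 0
Back-substituting gives 2·8 ≡ 1 (mod 15).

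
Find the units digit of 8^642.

Last digits of 8^n: 8, 4, 2, 6 (period 4).
642 leaves remainder 2 on division by 4, so 8^642 ends in 4.

4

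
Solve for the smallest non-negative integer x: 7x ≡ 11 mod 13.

7⁻¹ ≡ 2 (mod 13) because 7·2 = 14 = 1·13 + 1.
Multiplying both sides by 2: x ≡ 2·11 = 22 ≡ 9 (mod 13).
Check: 7·9 = 63 = 4·13 + 11.

9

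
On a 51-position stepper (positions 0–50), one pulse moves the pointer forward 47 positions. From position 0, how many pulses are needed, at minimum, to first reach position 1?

38

51 = 1·47 + 4
47 = 11·4 + 3
4 = 1·3 + 1
3 = 3·1 + 0
Back-substituting gives 47·38 ≡ 1 (mod 51).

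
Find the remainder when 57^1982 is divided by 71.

Square-and-reduce mod 71: 57^1≡57, 57^2≡54, 57^4≡5, 57^8≡25, 57^16≡57, 57^32≡54, 57^64≡5, 57^128≡25, 57^256≡57, 57^512≡54, 57^1024≡5.
1982 = 2 + 4 + 8 + 16 + 32 + 128 + 256 + 512 + 1024, so 57^1982 ≡ 54·5·25·57·54·25·57·54·5 ≡ 54 (mod 71).

54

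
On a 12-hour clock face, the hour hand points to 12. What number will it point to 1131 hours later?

3

1131 = 94·12 + 3, so 1131 mod 12 = 3.
12 + 3 → 3 on a 12-hour dial.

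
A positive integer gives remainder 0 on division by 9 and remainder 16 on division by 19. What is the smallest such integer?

Since 19·1 ≡ 1 (mod 9), take x = 16 + 19·((0−16)·1 mod 9) = 16 + 19·2 = 54.
Check: 54 mod 9 = 0, 54 mod 19 = 16.

54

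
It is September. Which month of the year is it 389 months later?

February

Dividing 389 by 12 gives quotient 32 and remainder 5.
September + 5 months → February.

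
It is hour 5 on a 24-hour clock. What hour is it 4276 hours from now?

9

4276 = 178·24 + 4, so 4276 mod 24 = 4.
(5 + 4) mod 24 = 9.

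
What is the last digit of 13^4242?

9

Last digits of 3^n: 3, 9, 7, 1 (period 4).
4242 mod 4 = 2, so the last digit matches 3^2 = 9.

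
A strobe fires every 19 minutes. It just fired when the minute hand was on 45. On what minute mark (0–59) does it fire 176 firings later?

29

176·19 = 3344.
Dividing 3344 by 60 gives quotient 55 and remainder 44.
(45 + 44) mod 60 = 29.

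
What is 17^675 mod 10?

The units digit of 17^n cycles with period 4: 7, 9, 3, 1, …
675 leaves remainder 3 on division by 4, so 17^675 ends in 3.

3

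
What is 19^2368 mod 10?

1

Powers of 9 mod 10 repeat with period 2: 9, 1.
2368 leaves remainder 0 on division by 2, so 19^2368 ends in 1.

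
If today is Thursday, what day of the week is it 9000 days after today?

9000 = 1285·7 + 5, so 9000 mod 7 = 5.
Thursday + 5 days → Tuesday.

Tuesday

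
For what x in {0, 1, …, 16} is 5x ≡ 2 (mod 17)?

14

5⁻¹ ≡ 7 (mod 17) because 5·7 = 35 = 2·17 + 1.
Multiplying both sides by 7: x ≡ 7·2 = 14 ≡ 14 (mod 17).
Check: 5·14 = 70 = 4·17 + 2.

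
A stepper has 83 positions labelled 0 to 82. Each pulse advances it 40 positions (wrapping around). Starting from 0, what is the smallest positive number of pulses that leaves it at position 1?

83 = 2·40 + 3
40 = 13·3 + 1
3 = 3·1 + 0
Back-substituting gives 40·27 ≡ 1 (mod 83).

27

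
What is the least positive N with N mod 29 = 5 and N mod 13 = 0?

x ≡ 0 (mod 13) gives x ∈ {0, 13, 26, 39, 52, 65, 78, 91, …}.
The first of these with x mod 29 = 5 is 208.

208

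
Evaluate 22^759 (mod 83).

Successive squares of 22 mod 83: 22^1≡22, 22^2≡69, 22^4≡30, 22^8≡70, 22^16≡3, 22^32≡9, 22^64≡81, 22^128≡4, 22^256≡16, 22^512≡7.
759 = 1 + 2 + 4 + 16 + 32 + 64 + 128 + 512, so 22^759 ≡ 22·69·30·3·9·81·4·7 ≡ 71 (mod 83).

71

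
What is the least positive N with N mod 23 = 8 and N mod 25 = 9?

284

Since 25·12 ≡ 1 (mod 23), take x = 9 + 25·((8−9)·12 mod 23) = 9 + 25·11 = 284.
Check: 284 mod 23 = 8, 284 mod 25 = 9.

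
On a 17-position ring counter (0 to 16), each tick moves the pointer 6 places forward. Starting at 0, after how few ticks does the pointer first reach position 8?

6⁻¹ ≡ 3 (mod 17) because 6·3 = 18 = 1·17 + 1.
So x ≡ 3·8 = 24 ≡ 7 (mod 17).

7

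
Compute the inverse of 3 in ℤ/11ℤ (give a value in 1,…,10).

4

3·4 = 12 = 1·11 + 1, so 3⁻¹ ≡ 4 (mod 11).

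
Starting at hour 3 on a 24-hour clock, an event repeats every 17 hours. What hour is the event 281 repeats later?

4

281·17 = 4777.
4777 = 199·24 + 1, so 4777 mod 24 = 1.
(3 + 1) mod 24 = 4.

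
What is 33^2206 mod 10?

9

Last digits of 3^n: 3, 9, 7, 1 (period 4).
2206 mod 4 = 2, so the last digit matches 3^2 = 9.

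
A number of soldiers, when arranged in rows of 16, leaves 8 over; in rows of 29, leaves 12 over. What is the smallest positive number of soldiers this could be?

x ≡ 8 (mod 16) gives x ∈ {8, 24, 40, 56, 72, 88, 104, 120, …}.
The first of these with x mod 29 = 12 is 360.

360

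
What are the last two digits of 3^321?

Successive squares of 3 mod 100: 3^1≡3, 3^2≡9, 3^4≡81, 3^8≡61, 3^16≡21, 3^32≡41, 3^64≡81, 3^128≡61, 3^256≡21.
321 = 1 + 64 + 256, so 3^321 ≡ 3·81·21 ≡ 3 (mod 100).

03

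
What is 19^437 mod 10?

Last digits of 9^n: 9, 1 (period 2).
437 leaves remainder 1 on division by 2, so 19^437 ends in 9.

9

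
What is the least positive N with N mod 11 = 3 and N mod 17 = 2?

x ≡ 3 (mod 11) gives x ∈ {3, 14, 25, 36}.
The first of these with x mod 17 = 2 is 36.

36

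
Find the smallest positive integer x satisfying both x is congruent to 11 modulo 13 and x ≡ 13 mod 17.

115

Since 17·10 ≡ 1 (mod 13), take x = 13 + 17·((11−13)·10 mod 13) = 13 + 17·6 = 115.
Check: 115 mod 13 = 11, 115 mod 17 = 13.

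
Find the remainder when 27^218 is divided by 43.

16

Successive squares of 27 mod 43: 27^1≡27, 27^2≡41, 27^4≡4, 27^8≡16, 27^16≡41, 27^32≡4, 27^64≡16, 27^128≡41.
Since 218 = 2 + 8 + 16 + 64 + 128 in binary, 27^218 ≡ 41·16·41·16·41 ≡ 16 (mod 43).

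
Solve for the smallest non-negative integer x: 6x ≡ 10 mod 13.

The inverse of 6 mod 13 is 11 (since 6·11 = 66 ≡ 1).
Multiplying both sides by 11: x ≡ 11·10 = 110 ≡ 6 (mod 13).
Check: 6·6 = 36 = 2·13 + 10.

6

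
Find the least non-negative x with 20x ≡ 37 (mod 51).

The inverse of 20 mod 51 is 23 (since 20·23 = 460 ≡ 1).
So x ≡ 23·37 = 851 ≡ 35 (mod 51).

35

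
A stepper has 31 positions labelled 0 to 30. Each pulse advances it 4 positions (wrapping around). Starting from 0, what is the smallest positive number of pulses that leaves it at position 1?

8

4·8 = 32 = 1·31 + 1, so 4⁻¹ ≡ 8 (mod 31).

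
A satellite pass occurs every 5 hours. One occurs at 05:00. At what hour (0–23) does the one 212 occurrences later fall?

9

212·5 = 1060.
Dividing 1060 by 24 gives quotient 44 and remainder 4.
(5 + 4) mod 24 = 9.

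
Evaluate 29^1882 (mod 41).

21

Square-and-reduce mod 41: 29^1≡29, 29^2≡21, 29^4≡31, 29^8≡18, 29^16≡37, 29^32≡16, 29^64≡10, 29^128≡18, 29^256≡37, 29^512≡16, 29^1024≡10.
1882 = 2 + 8 + 16 + 64 + 256 + 512 + 1024, so 29^1882 ≡ 21·18·37·10·37·16·10 ≡ 21 (mod 41).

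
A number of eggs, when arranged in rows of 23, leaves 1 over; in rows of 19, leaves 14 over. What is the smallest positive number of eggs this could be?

185

x ≡ 14 (mod 19) gives x ∈ {14, 33, 52, 71, 90, 109, 128, 147, …}.
The first of these with x mod 23 = 1 is 185.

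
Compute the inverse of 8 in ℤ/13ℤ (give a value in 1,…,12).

8·5 = 40 = 3·13 + 1, so 8⁻¹ ≡ 5 (mod 13).

5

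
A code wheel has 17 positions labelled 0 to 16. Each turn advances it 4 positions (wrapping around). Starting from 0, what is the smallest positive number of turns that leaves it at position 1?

13

17 = 4·4 + 1
4 = 4·1 + 0
Back-substituting gives 4·13 ≡ 1 (mod 17).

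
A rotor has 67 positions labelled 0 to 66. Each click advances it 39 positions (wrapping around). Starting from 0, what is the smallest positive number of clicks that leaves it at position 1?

39·55 = 2145 = 32·67 + 1, so 39⁻¹ ≡ 55 (mod 67).

55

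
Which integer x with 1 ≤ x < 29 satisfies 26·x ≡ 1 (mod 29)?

19

29 = 1·26 + 3
26 = 8·3 + 2
3 = 1·2 + 1
2 = 2·1 + 0
Back-substituting gives 26·19 ≡ 1 (mod 29).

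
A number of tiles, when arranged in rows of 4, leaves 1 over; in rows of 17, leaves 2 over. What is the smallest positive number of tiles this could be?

53

x ≡ 1 (mod 4) gives x ∈ {1, 5, 9, 13, 17, 21, 25, 29, …}.
The first of these with x mod 17 = 2 is 53.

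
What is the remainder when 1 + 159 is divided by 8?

0

Dividing 159 by 8 gives quotient 19 and remainder 7.
(1 + 7) mod 8 = 0.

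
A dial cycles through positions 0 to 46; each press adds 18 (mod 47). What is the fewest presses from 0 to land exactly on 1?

34

47 = 2·18 + 11
18 = 1·11 + 7
11 = 1·7 + 4
7 = 1·4 + 3
4 = 1·3 + 1
3 = 3·1 + 0
Back-substituting gives 18·34 ≡ 1 (mod 47).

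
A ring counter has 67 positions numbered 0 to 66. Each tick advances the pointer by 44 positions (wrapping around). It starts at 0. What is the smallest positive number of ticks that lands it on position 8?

44⁻¹ ≡ 32 (mod 67) because 44·32 = 1408 = 21·67 + 1.
Multiplying both sides by 32: x ≡ 32·8 = 256 ≡ 55 (mod 67).

55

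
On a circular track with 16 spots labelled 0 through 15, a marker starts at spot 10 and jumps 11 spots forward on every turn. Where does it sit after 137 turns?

13

137·11 = 1507.
1507 mod 16 = 3 (since 94·16 = 1504).
(10 + 3) mod 16 = 13.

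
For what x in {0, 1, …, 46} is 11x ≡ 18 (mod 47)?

11⁻¹ ≡ 30 (mod 47) because 11·30 = 330 = 7·47 + 1.
So x ≡ 30·18 = 540 ≡ 23 (mod 47).

23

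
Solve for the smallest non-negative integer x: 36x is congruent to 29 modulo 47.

23

The inverse of 36 mod 47 is 17 (since 36·17 = 612 ≡ 1).
So x ≡ 17·29 = 493 ≡ 23 (mod 47).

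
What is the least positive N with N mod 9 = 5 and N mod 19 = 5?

x ≡ 5 (mod 9) gives x ∈ {5}.
The first of these with x mod 19 = 5 is 5.

5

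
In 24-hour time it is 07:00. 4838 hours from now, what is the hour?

4838 − 201·24 = 14, so 4838 ≡ 14 (mod 24).
(7 + 14) mod 24 = 21.

21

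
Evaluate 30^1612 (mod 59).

25

Square-and-reduce mod 59: 30^1≡30, 30^2≡15, 30^4≡48, 30^8≡3, 30^16≡9, 30^32≡22, 30^64≡12, 30^128≡26, 30^256≡27, 30^512≡21, 30^1024≡28.
Since 1612 = 4 + 8 + 64 + 512 + 1024 in binary, 30^1612 ≡ 48·3·12·21·28 ≡ 25 (mod 59).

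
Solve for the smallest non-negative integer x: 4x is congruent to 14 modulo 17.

The inverse of 4 mod 17 is 13 (since 4·13 = 52 ≡ 1).
So x ≡ 13·14 = 182 ≡ 12 (mod 17).

12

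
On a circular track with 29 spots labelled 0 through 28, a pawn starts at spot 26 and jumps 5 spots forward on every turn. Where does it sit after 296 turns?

27

296·5 = 1480.
1480 = 51·29 + 1, so 1480 mod 29 = 1.
(26 + 1) mod 29 = 27.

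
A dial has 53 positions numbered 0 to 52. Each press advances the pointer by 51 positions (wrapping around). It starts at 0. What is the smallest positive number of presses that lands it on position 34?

36

51⁻¹ ≡ 26 (mod 53) because 51·26 = 1326 = 25·53 + 1.
So x ≡ 26·34 = 884 ≡ 36 (mod 53).
Check: 51·36 = 1836 = 34·53 + 34.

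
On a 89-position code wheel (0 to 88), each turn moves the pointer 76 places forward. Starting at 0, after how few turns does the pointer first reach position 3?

34

76⁻¹ ≡ 41 (mod 89) because 76·41 = 3116 = 35·89 + 1.
So x ≡ 41·3 = 123 ≡ 34 (mod 89).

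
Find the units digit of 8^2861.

The units digit of 8^n cycles with period 4: 8, 4, 2, 6, …
2861 leaves remainder 1 on division by 4, so 8^2861 ends in 8.

8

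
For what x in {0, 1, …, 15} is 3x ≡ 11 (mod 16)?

The inverse of 3 mod 16 is 11 (since 3·11 = 33 ≡ 1).
So x ≡ 11·11 = 121 ≡ 9 (mod 16).

9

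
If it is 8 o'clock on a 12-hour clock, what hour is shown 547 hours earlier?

1

547 − 45·12 = 7, so 547 ≡ 7 (mod 12).
8 − 7 → 1 on a 12-hour dial.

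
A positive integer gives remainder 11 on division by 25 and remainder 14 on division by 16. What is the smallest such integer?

286

x ≡ 14 (mod 16) gives x ∈ {14, 30, 46, 62, 78, 94, 110, 126, …}.
The first of these with x mod 25 = 11 is 286.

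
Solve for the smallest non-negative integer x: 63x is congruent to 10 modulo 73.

72

The inverse of 63 mod 73 is 51 (since 63·51 = 3213 ≡ 1).
So x ≡ 51·10 = 510 ≡ 72 (mod 73).
Check: 63·72 = 4536 = 62·73 + 10.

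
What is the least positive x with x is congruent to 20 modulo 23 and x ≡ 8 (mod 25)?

158

x ≡ 20 (mod 23) gives x ∈ {20, 43, 66, 89, 112, 135, 158}.
The first of these with x mod 25 = 8 is 158.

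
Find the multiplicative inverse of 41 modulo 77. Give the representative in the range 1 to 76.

62

41·62 = 2542 = 33·77 + 1, so 41⁻¹ ≡ 62 (mod 77).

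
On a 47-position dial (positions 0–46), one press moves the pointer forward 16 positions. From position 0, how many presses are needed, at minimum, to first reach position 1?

3

47 = 2·16 + 15
16 = 1·15 + 1
15 = 15·1 + 0
Back-substituting gives 16·3 ≡ 1 (mod 47).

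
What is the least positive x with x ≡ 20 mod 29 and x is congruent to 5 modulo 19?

252

Since 19·26 ≡ 1 (mod 29), take x = 5 + 19·((20−5)·26 mod 29) = 5 + 19·13 = 252.
Check: 252 mod 29 = 20, 252 mod 19 = 5.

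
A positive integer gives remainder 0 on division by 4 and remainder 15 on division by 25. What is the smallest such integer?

x ≡ 0 (mod 4) gives x ∈ {0, 4, 8, 12, 16, 20, 24, 28, …}.
The first of these with x mod 25 = 15 is 40.

40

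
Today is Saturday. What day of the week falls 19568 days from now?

19568 − 2795·7 = 3, so 19568 ≡ 3 (mod 7).
Saturday + 3 days → Tuesday.

Tuesday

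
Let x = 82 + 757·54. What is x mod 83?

41

757·54 = 40878.
40878 = 492·83 + 42, so 40878 mod 83 = 42.
(82 + 42) mod 83 = 41.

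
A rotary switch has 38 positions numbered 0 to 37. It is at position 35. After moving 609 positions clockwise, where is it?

609 mod 38 = 1 (since 16·38 = 608).
(35 + 1) mod 38 = 36.

36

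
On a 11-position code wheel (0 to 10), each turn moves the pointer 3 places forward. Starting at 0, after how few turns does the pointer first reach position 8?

3⁻¹ ≡ 4 (mod 11) because 3·4 = 12 = 1·11 + 1.
So x ≡ 4·8 = 32 ≡ 10 (mod 11).
Check: 3·10 = 30 = 2·11 + 8.

10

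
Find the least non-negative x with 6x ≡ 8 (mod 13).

10

6⁻¹ ≡ 11 (mod 13) because 6·11 = 66 = 5·13 + 1.
So x ≡ 11·8 = 88 ≡ 10 (mod 13).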